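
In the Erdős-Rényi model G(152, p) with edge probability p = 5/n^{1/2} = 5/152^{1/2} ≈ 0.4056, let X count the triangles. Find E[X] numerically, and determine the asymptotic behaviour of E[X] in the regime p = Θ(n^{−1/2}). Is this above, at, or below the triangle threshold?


Number of potential triangles: C(152, 3) = 573800.
Each occurs with probability p³ ≈ (0.4056)³ ≈ 6.670289e-02.
By linearity: E[X] = C(152, 3)·p³ ≈ 573800 · 6.670289e-02 ≈ 38274.1165.
Since α = 1/2 < 1, p = c/n^{1/2} ≫ 1/n is above the triangle threshold p ~ 1/n. Asymptotically E[X] ~ (c³/6)·n^{3(1−α)} = (5³/6)·n^{1.5} → ∞; triangles are abundant w.h.p.

E[X] ≈ 38274.1165; in regime p = Θ(1/n^{1/2}) E[X] diverges (above the triangle threshold p ~ 1/n).


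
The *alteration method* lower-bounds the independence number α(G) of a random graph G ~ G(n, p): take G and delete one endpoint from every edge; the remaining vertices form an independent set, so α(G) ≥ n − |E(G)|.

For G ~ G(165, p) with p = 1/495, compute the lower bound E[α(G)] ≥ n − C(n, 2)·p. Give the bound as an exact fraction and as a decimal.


E[|E(G)|] = C(165, 2)·p = 13530 · (1/495) = 82/3.
E[α(G)] ≥ n − E[|E(G)|] = 165 − 82/3 = 413/3.
Numerically: ≈ 137.66667.
(This is only a lower bound; the true E[α(G)] may be larger.)

E[α(G)] ≥ 413/3 ≈ 137.66667.


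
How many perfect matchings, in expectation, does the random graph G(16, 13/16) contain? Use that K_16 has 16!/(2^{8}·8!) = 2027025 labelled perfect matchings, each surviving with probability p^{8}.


K_16 has 16!/(2^{8}·8!) = 2027025 labelled perfect matchings.
For each such perfect matching H, let X_H = 1 if all 8 edges of H are present in G. Then P[X_H = 1] = p^{8} = (13/16)^{8} = 815730721/4294967296.
Summing the indicators: E[X] = Σ_H E[X_H] = 2027025 · p^{8} = 2027025 · 815730721/4294967296 = 1653506564735025/4294967296.
Numerically: E[X] ≈ 3.85e+05.

E[X] = 2027025 · (13/16)^{8} = 1653506564735025/4294967296 ≈ 3.85e+05.


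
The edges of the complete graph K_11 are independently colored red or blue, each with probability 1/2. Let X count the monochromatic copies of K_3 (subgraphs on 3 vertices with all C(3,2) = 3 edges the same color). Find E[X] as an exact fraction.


Let X = Σ_S X_S over the C(11, 3) = 165 subsets S of size 3, where X_S = 1 if the K_3 on S is monochromatic.
For a fixed S, the K_3 on S has C(3, 2) = 3 edges. P[all 3 edges red] = (1/2)^3, and likewise for blue, so P[monochromatic] = 2·(1/2)^3 = 2^{1 − 3} = 1/4.
By linearity of expectation: E[X] = C(11, 3) · 2^{1 − 3} = 165 · 1/4 = 165/4.
Numerically: E[X] ≈ 41.25000.

E[X] = C(11,3)·2^(1−C(3,2)) = 165/4 ≈ 41.25000.


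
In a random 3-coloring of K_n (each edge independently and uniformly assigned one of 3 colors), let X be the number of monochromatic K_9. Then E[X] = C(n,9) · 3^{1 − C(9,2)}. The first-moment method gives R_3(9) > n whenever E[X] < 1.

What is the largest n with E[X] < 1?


We need C(n, 9) · 3^{1 − 36} < 1, i.e. C(n, 9) < 3^{36 − 1} = 50031545098999707.
Check values of n near the boundary:
  n = 296: C(296, 9) = 42513789098994080; 42513789098994080 < 50031545098999707? YES
  n = 297: C(297, 9) = 43842345008337645; 43842345008337645 < 50031545098999707? YES
  n = 298: C(298, 9) = 45207677551849890; 45207677551849890 < 50031545098999707? YES
  n = 299: C(299, 9) = 46610674441390059; 46610674441390059 < 50031545098999707? YES
  n = 300: C(300, 9) = 48052241692154700; 48052241692154700 < 50031545098999707? YES
  n = 301: C(301, 9) = 49533303936090975; 49533303936090975 < 50031545098999707? YES
  n = 302: C(302, 9) = 51054804739588650; 51054804739588650 < 50031545098999707? NO
The largest n with C(n, 9) < 50031545098999707 is n = 301 (where E[X] = 16511101312030325/16677181699666569 ≈ 0.990). Hence R_3(9) > 301, i.e. R_3(9) ≥ 302.

Largest n = 301; hence R_3(9) > 301.


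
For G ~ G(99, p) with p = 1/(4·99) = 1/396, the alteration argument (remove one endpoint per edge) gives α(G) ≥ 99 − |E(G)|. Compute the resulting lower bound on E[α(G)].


E[|E(G)|] = C(99, 2)·p = 4851 · (1/396) = 49/4.
E[α(G)] ≥ n − E[|E(G)|] = 99 − 49/4 = 347/4.
Numerically: ≈ 86.7500.
(This is only a lower bound; the true E[α(G)] may be larger.)

E[α(G)] ≥ 347/4 ≈ 86.7500.


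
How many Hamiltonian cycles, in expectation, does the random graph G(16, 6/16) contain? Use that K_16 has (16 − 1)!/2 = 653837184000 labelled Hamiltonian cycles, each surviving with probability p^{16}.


K_16 has (16 − 1)!/2 = 653837184000 labelled Hamiltonian cycles.
For each such Hamiltonian cycle H, let X_H = 1 if all 16 edges of H are present in G. Then P[X_H = 1] = p^{16} = (3/8)^{16} = 43046721/281474976710656.
Summing the indicators: E[X] = Σ_H E[X_H] = 653837184000 · p^{16} = 653837184000 · 43046721/281474976710656 = 27485885585032875/274877906944.
Numerically: E[X] ≈ 9.999e+04.

E[X] = 653837184000 · (3/8)^{16} = 27485885585032875/274877906944 ≈ 9.999e+04.


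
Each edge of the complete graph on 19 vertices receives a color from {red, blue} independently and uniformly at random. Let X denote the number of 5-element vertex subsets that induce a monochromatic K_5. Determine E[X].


Let X = Σ_S X_S over the C(19, 5) = 11628 subsets S of size 5, where X_S = 1 if the K_5 on S is monochromatic.
For a fixed S, the K_5 on S has C(5, 2) = 10 edges. P[all 10 edges red] = (1/2)^10, and likewise for blue, so P[monochromatic] = 2·(1/2)^10 = 2^{1 − 10} = 1/512.
By linearity: E[X] = C(19, 5) · 2^{1 − 10} = 11628 · 1/512 = 2907/128.
Numerically: E[X] ≈ 22.710938.

E[X] = C(19,5)·2^(1−C(5,2)) = 2907/128 ≈ 22.710938.


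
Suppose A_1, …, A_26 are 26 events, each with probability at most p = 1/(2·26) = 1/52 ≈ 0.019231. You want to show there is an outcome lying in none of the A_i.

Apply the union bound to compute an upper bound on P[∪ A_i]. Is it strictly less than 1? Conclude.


Union bound: P[∪_{i=1}^{26} A_i] ≤ Σ_i P[A_i] ≤ 26·p = 26·(1/52) = 1/2.
Numerically: 1/2 ≈ 0.500000.
Is 1/2 < 1? YES.
Since P[∪ A_i] ≤ 1/2 < 1, the complement has P[∩ A_i^c] ≥ 1 − 1/2 = 1/2 > 0, so some outcome avoids every A_i.

26·p = 1/2 ≈ 0.500000; existence CERTIFIED by the union bound.


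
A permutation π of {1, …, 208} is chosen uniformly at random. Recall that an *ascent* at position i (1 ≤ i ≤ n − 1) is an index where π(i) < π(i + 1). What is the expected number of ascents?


Write X = Σ X_I over i = 1, …, 207, with X_I the indicator of one ascent.
There are 207 indicators.
For each fixed i, the pair (π(i), π(i+1)) is a uniformly random ordered pair of distinct values from {1, …, 208}; by symmetry P[π(i) < π(i+1)] = 1/2.
By linearity: E[X] = 207 · (1/2) = (208 − 1) · (1/2) = 207/2 ≈ 103.500.

E[X] = 207/2 = 103.500.


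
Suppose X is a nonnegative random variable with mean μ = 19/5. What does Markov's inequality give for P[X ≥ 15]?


μ = E[X] = 19/5, a = 15.
Markov: P[X ≥ 15] ≤ μ/a = (19/5)/15 = 19/75.
Numerically: ≈ 0.25333.
(Since a = 15 > μ = 3.80000, the bound 19/75 is < 1 and informative.)

P[X ≥ 15] ≤ 19/75 ≈ 0.25333.


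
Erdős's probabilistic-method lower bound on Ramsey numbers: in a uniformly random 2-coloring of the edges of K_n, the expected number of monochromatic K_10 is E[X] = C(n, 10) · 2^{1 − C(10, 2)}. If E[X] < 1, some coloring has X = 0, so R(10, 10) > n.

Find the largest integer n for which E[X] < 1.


We need C(n, 10) · 2^{1 − 45} < 1, i.e. C(n, 10) < 2^{45 − 1} = 17592186044416.
Check values of n near the boundary:
  n = 97: C(97, 10) = 12576469727536; 12576469727536 < 17592186044416? YES
  n = 98: C(98, 10) = 14005614014756; 14005614014756 < 17592186044416? YES
  n = 99: C(99, 10) = 15579278510796; 15579278510796 < 17592186044416? YES
  n = 100: C(100, 10) = 17310309456440; 17310309456440 < 17592186044416? YES
  n = 101: C(101, 10) = 19212541264840; 19212541264840 < 17592186044416? NO
  n = 102: C(102, 10) = 21300860967540; 21300860967540 < 17592186044416? NO
  n = 103: C(103, 10) = 23591276125340; 23591276125340 < 17592186044416? NO
The largest n with C(n, 10) < 17592186044416 is n = 100 (where E[X] = 2163788682055/2199023255552 ≈ 0.983977). Hence R(10, 10) > 100, i.e. R(10, 10) ≥ 101.

Largest n = 100; hence R(10, 10) > 100.


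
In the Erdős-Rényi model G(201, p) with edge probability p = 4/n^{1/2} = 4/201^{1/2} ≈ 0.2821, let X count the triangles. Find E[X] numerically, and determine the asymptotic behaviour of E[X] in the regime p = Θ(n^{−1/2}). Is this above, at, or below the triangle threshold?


Number of potential triangles: C(201, 3) = 1333300.
Each occurs with probability p³ ≈ (0.2821)³ ≈ 2.245877e-02.
By linearity: E[X] = C(201, 3)·p³ ≈ 1333300 · 2.245877e-02 ≈ 29944.2725.
Since α = 1/2 < 1, p = c/n^{1/2} ≫ 1/n is above the triangle threshold p ~ 1/n. Asymptotically E[X] ~ (c³/6)·n^{3(1−α)} = (4³/6)·n^{1.5} → ∞; triangles are abundant w.h.p.

E[X] ≈ 29944.2725; in regime p = Θ(1/n^{1/2}) E[X] diverges (above the triangle threshold p ~ 1/n).


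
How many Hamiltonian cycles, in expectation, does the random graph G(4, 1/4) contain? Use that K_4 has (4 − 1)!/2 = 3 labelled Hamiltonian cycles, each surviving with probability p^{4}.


K_4 has (4 − 1)!/2 = 3 labelled Hamiltonian cycles.
For each such Hamiltonian cycle H, let X_H = 1 if all 4 edges of H are present in G. Then P[X_H = 1] = p^{4} = (1/4)^{4} = 1/256.
By linearity of expectation: E[X] = Σ_H E[X_H] = 3 · p^{4} = 3 · 1/256 = 3/256.
Numerically: E[X] ≈ 0.0117.

E[X] = 3 · (1/4)^{4} = 3/256 ≈ 0.0117.


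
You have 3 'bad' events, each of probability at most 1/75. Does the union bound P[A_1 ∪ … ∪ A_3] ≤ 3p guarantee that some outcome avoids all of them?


Union bound: P[∪_{i=1}^{3} A_i] ≤ Σ_i P[A_i] ≤ 3·p = 3·(1/75) = 1/25.
Numerically: 1/25 ≈ 0.0400000.
Is 1/25 < 1? YES.
Since P[∪ A_i] ≤ 1/25 < 1, the complement has P[∩ A_i^c] ≥ 1 − 1/25 = 24/25 > 0, so some outcome avoids every A_i.

3·p = 1/25 ≈ 0.0400000; existence CERTIFIED by the union bound.


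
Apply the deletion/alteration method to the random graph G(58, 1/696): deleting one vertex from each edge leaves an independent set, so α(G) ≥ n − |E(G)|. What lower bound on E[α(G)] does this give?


E[|E(G)|] = C(58, 2)·p = 1653 · (1/696) = 19/8.
E[α(G)] ≥ n − E[|E(G)|] = 58 − 19/8 = 445/8.
Numerically: ≈ 55.6250.
(This is only a lower bound; the true E[α(G)] may be larger.)

E[α(G)] ≥ 445/8 ≈ 55.6250.


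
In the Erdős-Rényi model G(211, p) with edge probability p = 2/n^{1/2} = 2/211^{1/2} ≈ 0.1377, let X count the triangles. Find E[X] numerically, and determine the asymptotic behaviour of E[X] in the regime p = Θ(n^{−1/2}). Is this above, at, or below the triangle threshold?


Number of potential triangles: C(211, 3) = 1543465.
Each occurs with probability p³ ≈ (0.1377)³ ≈ 2.610155e-03.
By linearity: E[X] = C(211, 3)·p³ ≈ 1543465 · 2.610155e-03 ≈ 4028.6829.
Since α = 1/2 < 1, p = c/n^{1/2} ≫ 1/n is above the triangle threshold p ~ 1/n. Asymptotically E[X] ~ (c³/6)·n^{3(1−α)} = (2³/6)·n^{1.5} → ∞; triangles are abundant w.h.p.

E[X] ≈ 4028.6829; in regime p = Θ(1/n^{1/2}) E[X] diverges (above the triangle threshold p ~ 1/n).


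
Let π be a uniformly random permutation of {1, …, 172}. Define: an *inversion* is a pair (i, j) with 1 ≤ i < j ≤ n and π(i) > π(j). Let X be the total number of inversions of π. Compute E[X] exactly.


Write X = Σ X_I over the C(172, 2) = 14706 pairs i < j, with X_I the indicator of one inversion.
There are 14706 indicators.
For each fixed pair i < j, the values π(i) and π(j) are two distinct elements of {1, …, 172} in uniformly random order; by symmetry P[π(i) > π(j)] = 1/2.
By linearity: E[X] = 14706 · (1/2) = C(172, 2) · (1/2) = 14706/2 = 7353 ≈ 7353.00000.

E[X] = 7353 = 7353.00000.


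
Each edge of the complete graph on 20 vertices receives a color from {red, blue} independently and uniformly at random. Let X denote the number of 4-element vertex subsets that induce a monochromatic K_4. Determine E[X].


Let X = Σ_S X_S over the C(20, 4) = 4845 subsets S of size 4, where X_S = 1 if the K_4 on S is monochromatic.
For a fixed S, the K_4 on S has C(4, 2) = 6 edges. P[all 6 edges red] = (1/2)^6, and likewise for blue, so P[monochromatic] = 2·(1/2)^6 = 2^{1 − 6} = 1/32.
By linearity of expectation: E[X] = C(20, 4) · 2^{1 − 6} = 4845 · 1/32 = 4845/32.
Numerically: E[X] ≈ 151.406.

E[X] = C(20,4)·2^(1−C(4,2)) = 4845/32 ≈ 151.406.


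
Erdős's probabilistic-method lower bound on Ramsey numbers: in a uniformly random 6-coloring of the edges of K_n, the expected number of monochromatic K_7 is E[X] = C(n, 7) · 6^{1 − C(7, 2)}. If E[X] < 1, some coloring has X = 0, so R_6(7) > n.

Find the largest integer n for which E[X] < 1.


We need C(n, 7) · 6^{1 − 21} < 1, i.e. C(n, 7) < 6^{21 − 1} = 3656158440062976.
Check values of n near the boundary:
  n = 566: C(566, 7) = 3557206237959440; 3557206237959440 < 3656158440062976? YES
  n = 567: C(567, 7) = 3601671315933933; 3601671315933933 < 3656158440062976? YES
  n = 568: C(568, 7) = 3646611956239704; 3646611956239704 < 3656158440062976? YES
  n = 569: C(569, 7) = 3692032389858348; 3692032389858348 < 3656158440062976? NO
  n = 570: C(570, 7) = 3737936877831720; 3737936877831720 < 3656158440062976? NO
The largest n with C(n, 7) < 3656158440062976 is n = 568 (where E[X] = 16882462760369/16926659444736 ≈ 0.9974). Hence R_6(7) > 568, i.e. R_6(7) ≥ 569.

Largest n = 568; hence R_6(7) > 568.


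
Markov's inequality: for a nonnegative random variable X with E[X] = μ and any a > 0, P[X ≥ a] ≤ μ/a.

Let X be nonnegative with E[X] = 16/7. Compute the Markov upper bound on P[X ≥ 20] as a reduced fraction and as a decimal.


μ = E[X] = 16/7, a = 20.
Markov: P[X ≥ 20] ≤ μ/a = (16/7)/20 = 4/35.
Numerically: ≈ 0.114.
(Since a = 20 > μ = 2.286, the bound 4/35 is < 1 and informative.)

P[X ≥ 20] ≤ 4/35 ≈ 0.114.


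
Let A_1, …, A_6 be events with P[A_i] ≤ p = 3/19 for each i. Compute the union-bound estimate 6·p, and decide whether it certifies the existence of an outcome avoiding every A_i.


Union bound: P[∪_{i=1}^{6} A_i] ≤ Σ_i P[A_i] ≤ 6·p = 6·(3/19) = 18/19.
Numerically: 18/19 ≈ 0.9473684.
Is 18/19 < 1? YES.
Since P[∪ A_i] ≤ 18/19 < 1, the complement has P[∩ A_i^c] ≥ 1 − 18/19 = 1/19 > 0, so some outcome avoids every A_i.

6·p = 18/19 ≈ 0.9473684; existence CERTIFIED by the union bound.


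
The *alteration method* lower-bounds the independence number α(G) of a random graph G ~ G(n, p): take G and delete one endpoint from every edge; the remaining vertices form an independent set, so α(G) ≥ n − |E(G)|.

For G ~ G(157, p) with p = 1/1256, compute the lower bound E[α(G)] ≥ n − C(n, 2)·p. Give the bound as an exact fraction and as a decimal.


E[|E(G)|] = C(157, 2)·p = 12246 · (1/1256) = 39/4.
E[α(G)] ≥ n − E[|E(G)|] = 157 − 39/4 = 589/4.
Numerically: ≈ 147.2500.
(This is only a lower bound; the true E[α(G)] may be larger.)

E[α(G)] ≥ 589/4 ≈ 147.2500.


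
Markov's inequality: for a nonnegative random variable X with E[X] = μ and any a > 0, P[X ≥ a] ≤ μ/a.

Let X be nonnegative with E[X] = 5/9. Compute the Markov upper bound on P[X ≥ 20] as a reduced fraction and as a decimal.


μ = E[X] = 5/9, a = 20.
Markov: P[X ≥ 20] ≤ μ/a = (5/9)/20 = 1/36.
Numerically: ≈ 0.027778.
(Since a = 20 > μ = 0.555556, the bound 1/36 is < 1 and informative.)

P[X ≥ 20] ≤ 1/36 ≈ 0.027778.


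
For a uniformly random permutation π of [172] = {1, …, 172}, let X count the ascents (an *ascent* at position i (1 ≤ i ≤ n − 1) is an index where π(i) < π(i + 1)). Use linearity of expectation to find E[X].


Write X = Σ X_I over i = 1, …, 171, with X_I the indicator of one ascent.
There are 171 indicators.
For each fixed i, the pair (π(i), π(i+1)) is a uniformly random ordered pair of distinct values from {1, …, 172}; by symmetry P[π(i) < π(i+1)] = 1/2.
By linearity: E[X] = 171 · (1/2) = (172 − 1) · (1/2) = 171/2 ≈ 85.500000.

E[X] = 171/2 = 85.500000.


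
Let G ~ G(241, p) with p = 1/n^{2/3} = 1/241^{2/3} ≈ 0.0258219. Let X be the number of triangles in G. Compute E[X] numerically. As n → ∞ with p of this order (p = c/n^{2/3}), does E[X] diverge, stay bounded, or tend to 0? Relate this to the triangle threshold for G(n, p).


Number of potential triangles: C(241, 3) = 2303960.
Each occurs with probability p³ ≈ (0.0258219)³ ≈ 1.72173344e-05.
By linearity: E[X] = C(241, 3)·p³ ≈ 2303960 · 1.72173344e-05 ≈ 39.668050.
Since α = 2/3 < 1, p = c/n^{2/3} ≫ 1/n is above the triangle threshold p ~ 1/n. Asymptotically E[X] ~ (c³/6)·n^{3(1−α)} = (1³/6)·n^{1} → ∞; triangles are abundant w.h.p.

E[X] ≈ 39.668050; in regime p = Θ(1/n^{2/3}) E[X] diverges (above the triangle threshold p ~ 1/n).


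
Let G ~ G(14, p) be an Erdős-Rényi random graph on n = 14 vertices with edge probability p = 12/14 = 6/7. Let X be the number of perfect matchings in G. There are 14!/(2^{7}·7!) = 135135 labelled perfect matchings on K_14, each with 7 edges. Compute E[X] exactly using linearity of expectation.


K_14 has 14!/(2^{7}·7!) = 135135 labelled perfect matchings.
For each such perfect matching H, let X_H = 1 if all 7 edges of H are present in G. Then P[X_H = 1] = p^{7} = (6/7)^{7} = 279936/823543.
By linearity: E[X] = Σ_H E[X_H] = 135135 · p^{7} = 135135 · 279936/823543 = 5404164480/117649.
Numerically: E[X] ≈ 4.593e+04.

E[X] = 135135 · (6/7)^{7} = 5404164480/117649 ≈ 4.593e+04.


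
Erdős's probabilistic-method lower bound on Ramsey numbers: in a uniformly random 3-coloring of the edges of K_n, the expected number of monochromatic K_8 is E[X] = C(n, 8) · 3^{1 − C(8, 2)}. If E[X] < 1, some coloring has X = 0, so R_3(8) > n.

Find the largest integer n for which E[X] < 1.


We need C(n, 8) · 3^{1 − 28} < 1, i.e. C(n, 8) < 3^{28 − 1} = 7625597484987.
Check values of n near the boundary:
  n = 154: C(154, 8) = 6521818990995; 6521818990995 < 7625597484987? YES
  n = 155: C(155, 8) = 6876747915675; 6876747915675 < 7625597484987? YES
  n = 156: C(156, 8) = 7248464019225; 7248464019225 < 7625597484987? YES
  n = 157: C(157, 8) = 7637643295425; 7637643295425 < 7625597484987? NO
  n = 158: C(158, 8) = 8044984271181; 8044984271181 < 7625597484987? NO
  n = 159: C(159, 8) = 8471208603429; 8471208603429 < 7625597484987? NO
The largest n with C(n, 8) < 7625597484987 is n = 156 (where E[X] = 805384891025/847288609443 ≈ 0.9505). Hence R_3(8) > 156, i.e. R_3(8) ≥ 157.

Largest n = 156; hence R_3(8) > 156.


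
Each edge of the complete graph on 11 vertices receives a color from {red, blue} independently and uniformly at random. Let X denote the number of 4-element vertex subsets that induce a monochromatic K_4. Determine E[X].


Let X = Σ_S X_S over the C(11, 4) = 330 subsets S of size 4, where X_S = 1 if the K_4 on S is monochromatic.
For a fixed S, the K_4 on S has C(4, 2) = 6 edges. P[all 6 edges red] = (1/2)^6, and likewise for blue, so P[monochromatic] = 2·(1/2)^6 = 2^{1 − 6} = 1/32.
By linearity: E[X] = C(11, 4) · 2^{1 − 6} = 330 · 1/32 = 165/16.
Numerically: E[X] ≈ 10.31250.

E[X] = C(11,4)·2^(1−C(4,2)) = 165/16 ≈ 10.31250.


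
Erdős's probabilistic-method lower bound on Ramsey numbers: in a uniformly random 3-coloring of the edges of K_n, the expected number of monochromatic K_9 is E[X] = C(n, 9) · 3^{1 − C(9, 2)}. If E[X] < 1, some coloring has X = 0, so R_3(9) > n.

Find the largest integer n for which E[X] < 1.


We need C(n, 9) · 3^{1 − 36} < 1, i.e. C(n, 9) < 3^{36 − 1} = 50031545098999707.
Check values of n near the boundary:
  n = 295: C(295, 9) = 41221140106119260; 41221140106119260 < 50031545098999707? YES
  n = 296: C(296, 9) = 42513789098994080; 42513789098994080 < 50031545098999707? YES
  n = 297: C(297, 9) = 43842345008337645; 43842345008337645 < 50031545098999707? YES
  n = 298: C(298, 9) = 45207677551849890; 45207677551849890 < 50031545098999707? YES
  n = 299: C(299, 9) = 46610674441390059; 46610674441390059 < 50031545098999707? YES
  n = 300: C(300, 9) = 48052241692154700; 48052241692154700 < 50031545098999707? YES
  n = 301: C(301, 9) = 49533303936090975; 49533303936090975 < 50031545098999707? YES
  n = 302: C(302, 9) = 51054804739588650; 51054804739588650 < 50031545098999707? NO
  n = 303: C(303, 9) = 52617706925494425; 52617706925494425 < 50031545098999707? NO
  n = 304: C(304, 9) = 54222992899492560; 54222992899492560 < 50031545098999707? NO
The largest n with C(n, 9) < 50031545098999707 is n = 301 (where E[X] = 16511101312030325/16677181699666569 ≈ 0.9900). Hence R_3(9) > 301, i.e. R_3(9) ≥ 302.

Largest n = 301; hence R_3(9) > 301.


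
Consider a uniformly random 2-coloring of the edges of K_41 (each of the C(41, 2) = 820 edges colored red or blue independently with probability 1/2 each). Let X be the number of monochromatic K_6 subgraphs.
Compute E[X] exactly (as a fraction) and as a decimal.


Let X = Σ_S X_S over the C(41, 6) = 4496388 subsets S of size 6, where X_S = 1 if the K_6 on S is monochromatic.
For a fixed S, the K_6 on S has C(6, 2) = 15 edges. P[all 15 edges red] = (1/2)^15, and likewise for blue, so P[monochromatic] = 2·(1/2)^15 = 2^{1 − 15} = 1/16384.
By linearity: E[X] = C(41, 6) · 2^{1 − 15} = 4496388 · 1/16384 = 1124097/4096.
Numerically: E[X] ≈ 274.4377.

E[X] = C(41,6)·2^(1−C(6,2)) = 1124097/4096 ≈ 274.4377.


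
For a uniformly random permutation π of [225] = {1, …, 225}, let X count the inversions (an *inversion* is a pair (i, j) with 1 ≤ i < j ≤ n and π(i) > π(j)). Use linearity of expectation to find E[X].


Write X = Σ X_I over the C(225, 2) = 25200 pairs i < j, with X_I the indicator of one inversion.
There are 25200 indicators.
For each fixed pair i < j, the values π(i) and π(j) are two distinct elements of {1, …, 225} in uniformly random order; by symmetry P[π(i) > π(j)] = 1/2.
By linearity: E[X] = 25200 · (1/2) = C(225, 2) · (1/2) = 25200/2 = 12600 ≈ 12600.000000.

E[X] = 12600 = 12600.000000.


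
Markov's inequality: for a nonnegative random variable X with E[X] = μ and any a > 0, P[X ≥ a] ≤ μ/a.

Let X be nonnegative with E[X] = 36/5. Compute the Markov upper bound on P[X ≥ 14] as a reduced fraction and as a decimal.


μ = E[X] = 36/5, a = 14.
Markov: P[X ≥ 14] ≤ μ/a = (36/5)/14 = 18/35.
Numerically: ≈ 0.514286.
(Since a = 14 > μ = 7.200000, the bound 18/35 is < 1 and informative.)

P[X ≥ 14] ≤ 18/35 ≈ 0.514286.


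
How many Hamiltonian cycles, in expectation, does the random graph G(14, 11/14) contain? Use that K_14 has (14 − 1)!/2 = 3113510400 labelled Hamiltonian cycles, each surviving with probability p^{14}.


K_14 has (14 − 1)!/2 = 3113510400 labelled Hamiltonian cycles.
For each such Hamiltonian cycle H, let X_H = 1 if all 14 edges of H are present in G. Then P[X_H = 1] = p^{14} = (11/14)^{14} = 379749833583241/11112006825558016.
By linearity of expectation: E[X] = Σ_H E[X_H] = 3113510400 · p^{14} = 3113510400 · 379749833583241/11112006825558016 = 329898174179601037725/3100448333024.
Numerically: E[X] ≈ 1.06e+08.

E[X] = 3113510400 · (11/14)^{14} = 329898174179601037725/3100448333024 ≈ 1.06e+08.


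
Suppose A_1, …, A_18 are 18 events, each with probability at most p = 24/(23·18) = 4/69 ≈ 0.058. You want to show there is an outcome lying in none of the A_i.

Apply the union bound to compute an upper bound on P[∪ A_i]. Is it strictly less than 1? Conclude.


Union bound: P[∪_{i=1}^{18} A_i] ≤ Σ_i P[A_i] ≤ 18·p = 18·(4/69) = 24/23.
Numerically: 24/23 ≈ 1.043.
Is 24/23 < 1? NO.
Since the bound 24/23 is ≥ 1, the union bound is uninformative here; it does NOT by itself certify existence.

18·p = 24/23 ≈ 1.043; existence NOT certified by the union bound.


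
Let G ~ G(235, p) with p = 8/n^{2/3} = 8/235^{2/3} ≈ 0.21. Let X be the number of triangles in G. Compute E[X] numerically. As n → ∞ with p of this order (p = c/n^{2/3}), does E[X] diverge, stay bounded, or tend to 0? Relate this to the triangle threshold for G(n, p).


Number of potential triangles: C(235, 3) = 2135445.
Each occurs with probability p³ ≈ (0.21)³ ≈ 9.27116e-03.
By linearity: E[X] = C(235, 3)·p³ ≈ 2135445 · 9.27116e-03 ≈ 19798.060.
Since α = 2/3 < 1, p = c/n^{2/3} ≫ 1/n is above the triangle threshold p ~ 1/n. Asymptotically E[X] ~ (c³/6)·n^{3(1−α)} = (8³/6)·n^{1} → ∞; triangles are abundant w.h.p.

E[X] ≈ 19798.060; in regime p = Θ(1/n^{2/3}) E[X] diverges (above the triangle threshold p ~ 1/n).


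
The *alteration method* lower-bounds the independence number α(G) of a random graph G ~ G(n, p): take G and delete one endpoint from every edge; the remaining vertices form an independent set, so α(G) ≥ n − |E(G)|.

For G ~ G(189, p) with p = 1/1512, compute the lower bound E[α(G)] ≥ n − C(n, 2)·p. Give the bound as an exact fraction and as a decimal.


E[|E(G)|] = C(189, 2)·p = 17766 · (1/1512) = 47/4.
E[α(G)] ≥ n − E[|E(G)|] = 189 − 47/4 = 709/4.
Numerically: ≈ 177.2500.
(This is only a lower bound; the true E[α(G)] may be larger.)

E[α(G)] ≥ 709/4 ≈ 177.2500.


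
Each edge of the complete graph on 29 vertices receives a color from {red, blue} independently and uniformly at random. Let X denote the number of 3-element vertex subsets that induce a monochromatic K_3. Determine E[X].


Let X = Σ_S X_S over the C(29, 3) = 3654 subsets S of size 3, where X_S = 1 if the K_3 on S is monochromatic.
For a fixed S, the K_3 on S has C(3, 2) = 3 edges. P[all 3 edges red] = (1/2)^3, and likewise for blue, so P[monochromatic] = 2·(1/2)^3 = 2^{1 − 3} = 1/4.
By linearity of expectation: E[X] = C(29, 3) · 2^{1 − 3} = 3654 · 1/4 = 1827/2.
Numerically: E[X] ≈ 913.500000.

E[X] = C(29,3)·2^(1−C(3,2)) = 1827/2 ≈ 913.500000.


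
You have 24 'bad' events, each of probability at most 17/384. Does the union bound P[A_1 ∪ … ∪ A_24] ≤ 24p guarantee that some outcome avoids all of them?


Union bound: P[∪_{i=1}^{24} A_i] ≤ Σ_i P[A_i] ≤ 24·p = 24·(17/384) = 17/16.
Numerically: 17/16 ≈ 1.062500.
Is 17/16 < 1? NO.
Since the bound 17/16 is ≥ 1, the union bound is uninformative here; it does NOT by itself certify existence.

24·p = 17/16 ≈ 1.062500; existence NOT certified by the union bound.


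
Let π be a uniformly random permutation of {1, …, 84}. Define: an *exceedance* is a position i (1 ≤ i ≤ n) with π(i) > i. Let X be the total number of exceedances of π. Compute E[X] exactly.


Write X = Σ_{i=1}^{84} X_i, where X_i = 1_{π(i) > i}.
For each fixed i, π(i) is uniform over {1, …, 84} (marginal of a uniform permutation), so P[π(i) > i] = (n − i)/n. Summing: Σ_{i=1}^{84} (n − i)/n = (0 + 1 + … + 83)/84 = 84(84 − 1)/(2·84) = (84 − 1)/2.
Hence E[X] = Σ_{i=1}^{84} (84 − i)/84 = 83/2 ≈ 41.50000.

E[X] = 83/2 = 41.50000.


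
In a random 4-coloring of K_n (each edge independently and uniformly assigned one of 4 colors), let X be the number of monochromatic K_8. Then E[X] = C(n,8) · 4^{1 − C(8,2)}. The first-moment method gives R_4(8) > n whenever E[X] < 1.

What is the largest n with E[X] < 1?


We need C(n, 8) · 4^{1 − 28} < 1, i.e. C(n, 8) < 4^{28 − 1} = 18014398509481984.
Check values of n near the boundary:
  n = 402: C(402, 8) = 15770615726749950; 15770615726749950 < 18014398509481984? YES
  n = 403: C(403, 8) = 16090020602228430; 16090020602228430 < 18014398509481984? YES
  n = 404: C(404, 8) = 16415071523485570; 16415071523485570 < 18014398509481984? YES
  n = 405: C(405, 8) = 16745853821188050; 16745853821188050 < 18014398509481984? YES
  n = 406: C(406, 8) = 17082453897995850; 17082453897995850 < 18014398509481984? YES
  n = 407: C(407, 8) = 17424959239309050; 17424959239309050 < 18014398509481984? YES
  n = 408: C(408, 8) = 17773458424095231; 17773458424095231 < 18014398509481984? YES
  n = 409: C(409, 8) = 18128041135797879; 18128041135797879 < 18014398509481984? NO
  n = 410: C(410, 8) = 18488798173326195; 18488798173326195 < 18014398509481984? NO
  n = 411: C(411, 8) = 18855821462126715; 18855821462126715 < 18014398509481984? NO
The largest n with C(n, 8) < 18014398509481984 is n = 408 (where E[X] = 17773458424095231/18014398509481984 ≈ 0.9866251). Hence R_4(8) > 408, i.e. R_4(8) ≥ 409.

Largest n = 408; hence R_4(8) > 408.


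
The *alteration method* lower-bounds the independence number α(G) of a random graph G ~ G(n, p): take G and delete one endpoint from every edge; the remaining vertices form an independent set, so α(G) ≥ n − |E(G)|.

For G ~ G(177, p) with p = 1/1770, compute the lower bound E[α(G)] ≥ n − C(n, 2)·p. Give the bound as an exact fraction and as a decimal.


E[|E(G)|] = C(177, 2)·p = 15576 · (1/1770) = 44/5.
E[α(G)] ≥ n − E[|E(G)|] = 177 − 44/5 = 841/5.
Numerically: ≈ 168.20000.
(This is only a lower bound; the true E[α(G)] may be larger.)

E[α(G)] ≥ 841/5 ≈ 168.20000.


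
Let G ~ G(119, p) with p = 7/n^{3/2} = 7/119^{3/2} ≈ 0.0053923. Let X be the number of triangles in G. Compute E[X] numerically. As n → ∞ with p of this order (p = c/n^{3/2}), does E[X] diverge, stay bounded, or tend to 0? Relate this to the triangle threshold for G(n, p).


Number of potential triangles: C(119, 3) = 273819.
Each occurs with probability p³ ≈ (0.0053923)³ ≈ 1.5679521e-07.
By linearity: E[X] = C(119, 3)·p³ ≈ 273819 · 1.5679521e-07 ≈ 0.04293.
Since α = 3/2 > 1, p = c/n^{3/2} = o(1/n) is below the triangle threshold p ~ 1/n. Asymptotically E[X] ~ (c³/6)·n^{3(1−α)} = (7³/6)·n^{-1.5} → 0, so by Markov's inequality G has no triangles w.h.p.

E[X] ≈ 0.04293; in regime p = Θ(1/n^{3/2}) E[X] tends to 0 (below the triangle threshold p ~ 1/n).


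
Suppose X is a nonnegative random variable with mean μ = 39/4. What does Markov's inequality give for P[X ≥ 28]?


μ = E[X] = 39/4, a = 28.
Markov: P[X ≥ 28] ≤ μ/a = (39/4)/28 = 39/112.
Numerically: ≈ 0.34821.
(Since a = 28 > μ = 9.75000, the bound 39/112 is < 1 and informative.)

P[X ≥ 28] ≤ 39/112 ≈ 0.34821.


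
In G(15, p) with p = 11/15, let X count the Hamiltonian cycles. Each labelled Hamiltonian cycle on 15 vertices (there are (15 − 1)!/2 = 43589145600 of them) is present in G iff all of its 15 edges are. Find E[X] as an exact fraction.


K_15 has (15 − 1)!/2 = 43589145600 labelled Hamiltonian cycles.
For each such Hamiltonian cycle H, let X_H = 1 if all 15 edges of H are present in G. Then P[X_H = 1] = p^{15} = (11/15)^{15} = 4177248169415651/437893890380859375.
Summing the indicators: E[X] = Σ_H E[X_H] = 43589145600 · p^{15} = 43589145600 · 4177248169415651/437893890380859375 = 29972457393249757754368/72081298828125.
Numerically: E[X] ≈ 4.1581e+08.

E[X] = 43589145600 · (11/15)^{15} = 29972457393249757754368/72081298828125 ≈ 4.1581e+08.


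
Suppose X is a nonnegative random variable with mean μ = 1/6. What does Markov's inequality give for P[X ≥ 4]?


μ = E[X] = 1/6, a = 4.
Markov: P[X ≥ 4] ≤ μ/a = (1/6)/4 = 1/24.
Numerically: ≈ 0.0417.
(Since a = 4 > μ = 0.1667, the bound 1/24 is < 1 and informative.)

P[X ≥ 4] ≤ 1/24 ≈ 0.0417.


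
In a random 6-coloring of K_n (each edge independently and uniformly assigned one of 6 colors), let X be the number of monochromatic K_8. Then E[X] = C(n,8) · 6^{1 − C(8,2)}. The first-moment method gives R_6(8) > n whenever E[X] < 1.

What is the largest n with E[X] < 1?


We need C(n, 8) · 6^{1 − 28} < 1, i.e. C(n, 8) < 6^{28 − 1} = 1023490369077469249536.
Check values of n near the boundary:
  n = 1591: C(1591, 8) = 1000427749141189953870; 1000427749141189953870 < 1023490369077469249536? YES
  n = 1592: C(1592, 8) = 1005480414540892933435; 1005480414540892933435 < 1023490369077469249536? YES
  n = 1593: C(1593, 8) = 1010555394551193970323; 1010555394551193970323 < 1023490369077469249536? YES
  n = 1594: C(1594, 8) = 1015652773590544255167; 1015652773590544255167 < 1023490369077469249536? YES
  n = 1595: C(1595, 8) = 1020772636343363633895; 1020772636343363633895 < 1023490369077469249536? YES
  n = 1596: C(1596, 8) = 1025915067760710553965; 1025915067760710553965 < 1023490369077469249536? NO
  n = 1597: C(1597, 8) = 1031080153060953275445; 1031080153060953275445 < 1023490369077469249536? NO
  n = 1598: C(1598, 8) = 1036267977730442348529; 1036267977730442348529 < 1023490369077469249536? NO
The largest n with C(n, 8) < 1023490369077469249536 is n = 1595 (where E[X] = 113419181815929292655/113721152119718805504 ≈ 0.9973446). Hence R_6(8) > 1595, i.e. R_6(8) ≥ 1596.

Largest n = 1595; hence R_6(8) > 1595.


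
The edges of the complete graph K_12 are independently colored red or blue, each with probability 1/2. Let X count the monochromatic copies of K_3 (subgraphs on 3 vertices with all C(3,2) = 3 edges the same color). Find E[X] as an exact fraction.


Let X = Σ_S X_S over the C(12, 3) = 220 subsets S of size 3, where X_S = 1 if the K_3 on S is monochromatic.
For a fixed S, the K_3 on S has C(3, 2) = 3 edges. P[all 3 edges red] = (1/2)^3, and likewise for blue, so P[monochromatic] = 2·(1/2)^3 = 2^{1 − 3} = 1/4.
Summing: E[X] = C(12, 3) · 2^{1 − 3} = 220 · 1/4 = 55.
Numerically: E[X] ≈ 55.00000.

E[X] = C(12,3)·2^(1−C(3,2)) = 55 ≈ 55.00000.


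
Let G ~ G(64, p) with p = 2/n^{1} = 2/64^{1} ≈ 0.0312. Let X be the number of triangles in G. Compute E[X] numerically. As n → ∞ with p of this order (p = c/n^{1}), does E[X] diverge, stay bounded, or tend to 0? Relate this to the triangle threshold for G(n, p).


Number of potential triangles: C(64, 3) = 41664.
Each occurs with probability p³ ≈ (0.0312)³ ≈ 3.05176e-05.
By linearity: E[X] = C(64, 3)·p³ ≈ 41664 · 3.05176e-05 ≈ 1.271.
Here α = 1, so p = 2/n is exactly at the triangle threshold p ~ 1/n. Asymptotically E[X] → c³/6 = 2³/6 = 4/3 ≈ 1.333, a bounded constant. In this regime the triangle count is asymptotically Poisson(c³/6).

E[X] ≈ 1.271; in regime p = Θ(1/n^{1}) E[X] stays bounded (at the triangle threshold p ~ 1/n).


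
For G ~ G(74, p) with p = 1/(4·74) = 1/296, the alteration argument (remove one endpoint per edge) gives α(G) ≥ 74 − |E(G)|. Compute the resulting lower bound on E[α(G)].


E[|E(G)|] = C(74, 2)·p = 2701 · (1/296) = 73/8.
E[α(G)] ≥ n − E[|E(G)|] = 74 − 73/8 = 519/8.
Numerically: ≈ 64.875000.
(This is only a lower bound; the true E[α(G)] may be larger.)

E[α(G)] ≥ 519/8 ≈ 64.875000.


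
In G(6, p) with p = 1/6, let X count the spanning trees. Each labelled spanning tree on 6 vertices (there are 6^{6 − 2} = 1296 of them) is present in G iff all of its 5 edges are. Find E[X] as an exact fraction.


K_6 has 6^{6 − 2} = 1296 labelled spanning trees.
For each such spanning tree H, let X_H = 1 if all 5 edges of H are present in G. Then P[X_H = 1] = p^{5} = (1/6)^{5} = 1/7776.
Summing the indicators: E[X] = Σ_H E[X_H] = 1296 · p^{5} = 1296 · 1/7776 = 1/6.
Numerically: E[X] ≈ 0.167.

E[X] = 1296 · (1/6)^{5} = 1/6 ≈ 0.167.


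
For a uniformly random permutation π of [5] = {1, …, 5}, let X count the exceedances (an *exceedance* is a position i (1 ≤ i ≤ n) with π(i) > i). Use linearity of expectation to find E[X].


Write X = Σ_{i=1}^{5} X_i, where X_i = 1_{π(i) > i}.
For each fixed i, π(i) is uniform over {1, …, 5} (marginal of a uniform permutation), so P[π(i) > i] = (n − i)/n. Summing: Σ_{i=1}^{5} (n − i)/n = (0 + 1 + … + 4)/5 = 5(5 − 1)/(2·5) = (5 − 1)/2.
Hence E[X] = Σ_{i=1}^{5} (5 − i)/5 = 2 ≈ 2.000000.

E[X] = 2 = 2.000000.


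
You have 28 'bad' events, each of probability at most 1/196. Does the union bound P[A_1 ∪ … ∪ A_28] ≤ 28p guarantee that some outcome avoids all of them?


Union bound: P[∪_{i=1}^{28} A_i] ≤ Σ_i P[A_i] ≤ 28·p = 28·(1/196) = 1/7.
Numerically: 1/7 ≈ 0.1429.
Is 1/7 < 1? YES.
Since P[∪ A_i] ≤ 1/7 < 1, the complement has P[∩ A_i^c] ≥ 1 − 1/7 = 6/7 > 0, so some outcome avoids every A_i.

28·p = 1/7 ≈ 0.1429; existence CERTIFIED by the union bound.


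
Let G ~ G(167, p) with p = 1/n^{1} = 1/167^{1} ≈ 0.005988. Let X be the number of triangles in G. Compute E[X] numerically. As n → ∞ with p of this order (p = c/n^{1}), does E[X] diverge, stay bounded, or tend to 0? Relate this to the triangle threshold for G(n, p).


Number of potential triangles: C(167, 3) = 762355.
Each occurs with probability p³ ≈ (0.005988)³ ≈ 2.147092e-07.
By linearity: E[X] = C(167, 3)·p³ ≈ 762355 · 2.147092e-07 ≈ 0.1637.
Here α = 1, so p = 1/n is exactly at the triangle threshold p ~ 1/n. Asymptotically E[X] → c³/6 = 1³/6 = 1/6 ≈ 0.1667, a bounded constant. In this regime the triangle count is asymptotically Poisson(c³/6).

E[X] ≈ 0.1637; in regime p = Θ(1/n^{1}) E[X] stays bounded (at the triangle threshold p ~ 1/n).


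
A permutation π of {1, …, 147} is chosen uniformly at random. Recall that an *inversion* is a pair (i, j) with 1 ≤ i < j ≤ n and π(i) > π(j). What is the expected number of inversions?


Write X = Σ X_I over the C(147, 2) = 10731 pairs i < j, with X_I the indicator of one inversion.
There are 10731 indicators.
For each fixed pair i < j, the values π(i) and π(j) are two distinct elements of {1, …, 147} in uniformly random order; by symmetry P[π(i) > π(j)] = 1/2.
By linearity: E[X] = 10731 · (1/2) = C(147, 2) · (1/2) = 10731/2 = 10731/2 ≈ 5365.500.

E[X] = 10731/2 = 5365.500.


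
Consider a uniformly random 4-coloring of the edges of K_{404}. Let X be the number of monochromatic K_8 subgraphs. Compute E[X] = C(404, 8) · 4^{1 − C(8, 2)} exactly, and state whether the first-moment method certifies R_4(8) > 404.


E[X] = C(404, 8) · 4^{1 − 28} = 16415071523485570 · 4^{−27} = 16415071523485570/18014398509481984.
As a reduced fraction: E[X] = 8207535761742785/9007199254740992 ≈ 0.911.
Is E[X] < 1? YES.
Since E[X] < 1, there exists a 4-coloring of K_{404} with no monochromatic K_8; hence R_4(8) > 404.

E[X] = 8207535761742785/9007199254740992 ≈ 0.911; E[X] < 1, so R_4(8) > 404.


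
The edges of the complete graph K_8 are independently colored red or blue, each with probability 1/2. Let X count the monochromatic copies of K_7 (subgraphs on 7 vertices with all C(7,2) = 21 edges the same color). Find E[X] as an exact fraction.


Let X = Σ_S X_S over the C(8, 7) = 8 subsets S of size 7, where X_S = 1 if the K_7 on S is monochromatic.
For a fixed S, the K_7 on S has C(7, 2) = 21 edges. P[all 21 edges red] = (1/2)^21, and likewise for blue, so P[monochromatic] = 2·(1/2)^21 = 2^{1 − 21} = 1/1048576.
Summing: E[X] = C(8, 7) · 2^{1 − 21} = 8 · 1/1048576 = 1/131072.
Numerically: E[X] ≈ 0.000.

E[X] = C(8,7)·2^(1−C(7,2)) = 1/131072 ≈ 0.000.


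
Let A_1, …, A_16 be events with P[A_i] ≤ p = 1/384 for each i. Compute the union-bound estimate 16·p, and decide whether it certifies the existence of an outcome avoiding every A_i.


Union bound: P[∪_{i=1}^{16} A_i] ≤ Σ_i P[A_i] ≤ 16·p = 16·(1/384) = 1/24.
Numerically: 1/24 ≈ 0.0416667.
Is 1/24 < 1? YES.
Since P[∪ A_i] ≤ 1/24 < 1, the complement has P[∩ A_i^c] ≥ 1 − 1/24 = 23/24 > 0, so some outcome avoids every A_i.

16·p = 1/24 ≈ 0.0416667; existence CERTIFIED by the union bound.


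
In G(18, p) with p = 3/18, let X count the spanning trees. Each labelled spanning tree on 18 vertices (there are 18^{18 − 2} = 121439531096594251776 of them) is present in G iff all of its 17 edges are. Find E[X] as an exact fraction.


K_18 has 18^{18 − 2} = 121439531096594251776 labelled spanning trees.
For each such spanning tree H, let X_H = 1 if all 17 edges of H are present in G. Then P[X_H = 1] = p^{17} = (1/6)^{17} = 1/16926659444736.
Summing the indicators: E[X] = Σ_H E[X_H] = 121439531096594251776 · p^{17} = 121439531096594251776 · 1/16926659444736 = 14348907/2.
Numerically: E[X] ≈ 7.17445e+06.

E[X] = 121439531096594251776 · (1/6)^{17} = 14348907/2 ≈ 7.17445e+06.
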